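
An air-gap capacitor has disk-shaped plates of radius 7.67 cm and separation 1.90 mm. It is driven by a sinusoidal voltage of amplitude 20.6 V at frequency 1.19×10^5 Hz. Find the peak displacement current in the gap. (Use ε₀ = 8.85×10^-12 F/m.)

1.33×10^-3 A

C = ε₀A/d = (8.85×10^-12)(0.01848)/(1.90×10^-3) = 8.608×10^-11 F; ω = 2πf = 7.477×10^5 rad/s.
I_d = C dV/dt, so |I_d|_max = C V₀ ω = (8.608×10^-11)(20.6)(7.477×10^5) = 1.33×10^-3 A.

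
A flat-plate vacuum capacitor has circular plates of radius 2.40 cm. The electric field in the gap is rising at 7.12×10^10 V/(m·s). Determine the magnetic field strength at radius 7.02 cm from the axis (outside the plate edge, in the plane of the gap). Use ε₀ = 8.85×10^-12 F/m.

Total displacement current: I_d = ε₀(πR²)(dE/dt) = (8.85×10^-12)(1.810×10^-3)(7.12×10^10) = 1.141×10^-3 A.
For r ≥ R the full I_d is enclosed: B = μ₀ I_d/(2πr) = (4π×10^-7)(1.141×10^-3)/(2π·0.0702) = 3.25×10^-9 T.

3.25×10^-9 T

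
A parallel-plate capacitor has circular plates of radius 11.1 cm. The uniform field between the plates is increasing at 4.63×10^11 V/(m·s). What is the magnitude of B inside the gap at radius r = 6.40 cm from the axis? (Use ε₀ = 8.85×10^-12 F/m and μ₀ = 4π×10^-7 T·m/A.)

1.65×10^-7 T

I_d = ε₀ dΦ_E/dt = ε₀ πR² (dE/dt) = (8.85×10^-12)(0.03871)(4.63×10^11) = 0.1586 A through the full plate area.
An Ampèrian loop of radius r encloses a fraction (r/R)² of I_d. Then B·2πr = μ₀ I_d (r/R)², giving B = μ₀ I_d r/(2πR²) = 1.65×10^-7 T.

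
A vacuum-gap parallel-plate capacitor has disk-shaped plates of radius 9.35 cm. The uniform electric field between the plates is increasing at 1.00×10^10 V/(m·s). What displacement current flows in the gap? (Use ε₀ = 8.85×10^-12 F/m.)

2.43×10^-3 A

The displacement current is ε₀ times dΦ_E/dt = ε₀ A dE/dt = (8.85×10^-12)(0.02746)(1.00×10^10) = 2.43×10^-3 A.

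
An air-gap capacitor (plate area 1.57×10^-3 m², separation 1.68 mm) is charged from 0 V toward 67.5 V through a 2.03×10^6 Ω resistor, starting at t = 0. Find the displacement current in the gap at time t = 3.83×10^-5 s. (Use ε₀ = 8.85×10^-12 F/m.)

C = ε₀A/d = (8.85×10^-12)(1.57×10^-3)/(1.68×10^-3) = 8.271×10^-12 F and τ = RC = 1.679×10^-5 s. I_d in the gap equals the RC charging current.
I_d(t) = (V₀/R) e^(−t/τ) = 3.325×10^-5 · e^(−2.281) = 3.40×10^-6 A.

3.40×10^-6 A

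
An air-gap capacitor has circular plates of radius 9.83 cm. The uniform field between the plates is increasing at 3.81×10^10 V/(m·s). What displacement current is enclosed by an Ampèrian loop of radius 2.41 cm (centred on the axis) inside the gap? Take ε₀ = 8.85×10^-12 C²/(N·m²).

6.15×10^-4 A

Total displacement current: I_d = ε₀(πR²)(dE/dt) = (8.85×10^-12)(0.03036)(3.81×10^10) = 0.01024 A.
Through an area πr² the displacement current is I_d·(πr²/πR²) = I_d (r/R)² = 6.15×10^-4 A.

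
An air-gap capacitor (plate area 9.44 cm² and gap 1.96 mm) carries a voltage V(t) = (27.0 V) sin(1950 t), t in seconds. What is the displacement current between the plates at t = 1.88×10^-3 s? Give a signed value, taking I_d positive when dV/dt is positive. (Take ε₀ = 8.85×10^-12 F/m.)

C = ε₀A/d = (8.85×10^-12)(9.44×10^-4)/(1.96×10^-3) = 4.262×10^-12 F. dV/dt = V₀ω·cos(ωt); at ωt = 3.666 rad this factor is -0.8656.
I_d = C dV/dt = (4.262×10^-12)(27.0)(1950)(-0.8656) = -1.94×10^-7 A.

-1.94×10^-7 A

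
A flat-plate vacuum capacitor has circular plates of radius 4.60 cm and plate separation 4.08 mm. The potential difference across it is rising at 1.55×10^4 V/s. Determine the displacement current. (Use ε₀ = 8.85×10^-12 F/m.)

The field between the plates is E = V/d, so dE/dt = (1.55×10^4)/(4.08×10^-3 m) = 3.799×10^6 V/(m·s).
I_d = ε₀ A (dE/dt) = (8.85×10^-12)(6.648×10^-3)(3.799×10^6) = 2.24×10^-7 A.

2.24×10^-7 A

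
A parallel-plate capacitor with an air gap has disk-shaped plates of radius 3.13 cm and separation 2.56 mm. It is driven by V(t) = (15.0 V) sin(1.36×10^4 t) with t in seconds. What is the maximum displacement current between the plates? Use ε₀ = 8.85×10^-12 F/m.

2.17×10^-6 A

The displacement current equals the conduction current C dV/dt, which peaks at C V₀ ω.
With C = ε₀A/d = (8.85×10^-12)(3.078×10^-3)/(2.56×10^-3) = 1.064×10^-11 F and ω = 1.36×10^4 rad/s, I_d,max = (1.064×10^-11)(15.0)(1.36×10^4) = 2.17×10^-6 A.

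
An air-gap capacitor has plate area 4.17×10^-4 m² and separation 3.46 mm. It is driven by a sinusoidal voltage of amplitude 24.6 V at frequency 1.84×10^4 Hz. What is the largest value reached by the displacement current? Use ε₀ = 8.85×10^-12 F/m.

The displacement current equals the conduction current C dV/dt, which peaks at C V₀ ω.
With C = ε₀A/d = (8.85×10^-12)(4.17×10^-4)/(3.46×10^-3) = 1.067×10^-12 F and ω = 2πf = 1.156×10^5 rad/s, I_d,max = (1.067×10^-12)(24.6)(1.156×10^5) = 3.03×10^-6 A.

3.03×10^-6 A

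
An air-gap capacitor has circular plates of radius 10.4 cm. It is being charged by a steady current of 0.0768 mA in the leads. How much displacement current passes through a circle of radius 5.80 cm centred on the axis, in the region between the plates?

2.39×10^-5 A

Between the plates the displacement current equals the wire current: I_d = 0.0768 mA = 7.68×10^-5 A.
The field is uniform, so I_d,enc = I_d (r/R)² = (7.68×10^-5)(5.80/10.4)² = 2.39×10^-5 A.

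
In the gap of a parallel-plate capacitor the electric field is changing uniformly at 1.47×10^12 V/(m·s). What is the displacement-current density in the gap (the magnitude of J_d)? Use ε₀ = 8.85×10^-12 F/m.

13.0 A/m²

J_d = ε₀ dE/dt = (8.85×10^-12)(1.47×10^12) = 13.0 A/m².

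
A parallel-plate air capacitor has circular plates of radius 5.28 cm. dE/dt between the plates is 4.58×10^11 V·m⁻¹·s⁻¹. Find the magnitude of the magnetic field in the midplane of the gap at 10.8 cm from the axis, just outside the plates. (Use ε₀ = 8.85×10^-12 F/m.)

6.57×10^-8 T

I_d = ε₀ dΦ_E/dt = ε₀ πR² (dE/dt) = (8.85×10^-12)(8.758×10^-3)(4.58×10^11) = 0.03550 A through the full plate area.
With r > R the enclosed displacement current is the full I_d; B = μ₀ I_d / (2πr) = 6.57×10^-8 T.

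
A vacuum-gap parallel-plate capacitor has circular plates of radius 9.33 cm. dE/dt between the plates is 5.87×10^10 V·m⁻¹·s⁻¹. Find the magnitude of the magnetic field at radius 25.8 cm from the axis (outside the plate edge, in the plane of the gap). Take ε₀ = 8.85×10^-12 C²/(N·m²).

1.10×10^-8 T

Total displacement current: I_d = ε₀(πR²)(dE/dt) = (8.85×10^-12)(0.02735)(5.87×10^10) = 0.01421 A.
With r > R the enclosed displacement current is the full I_d; B = μ₀ I_d / (2πr) = 1.10×10^-8 T.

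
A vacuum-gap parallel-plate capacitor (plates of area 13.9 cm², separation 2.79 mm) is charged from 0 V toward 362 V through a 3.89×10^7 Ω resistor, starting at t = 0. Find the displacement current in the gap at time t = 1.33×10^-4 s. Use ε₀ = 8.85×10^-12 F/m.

With C = ε₀A/d = (8.85×10^-12)(1.39×10^-3)/(2.79×10^-3) = 4.409×10^-12 F, the time constant is τ = RC = 1.715×10^-4 s, so t/τ = 0.7755 and e^(−t/τ) = 0.4605.
I_d = I_cond = (V₀/R) e^(−t/τ) = (9.306×10^-6)(0.4605) = 4.29×10^-6 A.

4.29×10^-6 A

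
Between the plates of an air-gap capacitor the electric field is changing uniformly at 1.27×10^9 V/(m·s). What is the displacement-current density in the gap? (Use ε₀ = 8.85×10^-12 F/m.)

The displacement-current density is ε₀ ∂E/∂t = (8.85×10^-12)(1.27×10^9) = 0.0112 A/m².

0.0112 A/m²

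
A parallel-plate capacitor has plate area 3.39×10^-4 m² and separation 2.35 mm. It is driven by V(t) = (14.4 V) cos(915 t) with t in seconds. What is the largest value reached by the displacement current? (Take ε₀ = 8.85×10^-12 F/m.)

1.68×10^-8 A

The displacement current equals the conduction current C dV/dt, which peaks at C V₀ ω.
With C = ε₀A/d = (8.85×10^-12)(3.39×10^-4)/(2.35×10^-3) = 1.277×10^-12 F and ω = 915 rad/s, I_d,max = (1.277×10^-12)(14.4)(915) = 1.68×10^-8 A.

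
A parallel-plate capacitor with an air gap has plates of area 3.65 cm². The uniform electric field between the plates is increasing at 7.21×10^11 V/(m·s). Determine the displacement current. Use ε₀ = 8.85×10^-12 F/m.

2.33×10^-3 A

With a uniform field, Φ_E = EA, so I_d = ε₀ A dE/dt = 2.33×10^-3 A.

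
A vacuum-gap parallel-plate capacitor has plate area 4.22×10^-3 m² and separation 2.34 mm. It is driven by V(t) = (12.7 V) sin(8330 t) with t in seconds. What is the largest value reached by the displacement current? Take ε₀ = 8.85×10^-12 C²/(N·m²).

1.69×10^-6 A

(dE/dt)_max = V₀ω/d = 4.521×10^7 V/(m·s); ω = 8330 rad/s.
I_d,max = ε₀ A (dE/dt)_max = (8.85×10^-12)(4.22×10^-3)(4.521×10^7) = 1.69×10^-6 A.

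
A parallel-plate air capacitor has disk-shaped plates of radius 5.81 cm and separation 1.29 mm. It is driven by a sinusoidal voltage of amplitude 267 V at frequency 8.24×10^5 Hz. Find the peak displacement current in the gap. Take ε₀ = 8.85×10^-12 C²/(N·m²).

0.101 A

C = ε₀A/d = (8.85×10^-12)(0.01060)/(1.29×10^-3) = 7.272×10^-11 F; ω = 2πf = 5.177×10^6 rad/s.
I_d = C dV/dt, so |I_d|_max = C V₀ ω = (7.272×10^-11)(267)(5.177×10^6) = 0.101 A.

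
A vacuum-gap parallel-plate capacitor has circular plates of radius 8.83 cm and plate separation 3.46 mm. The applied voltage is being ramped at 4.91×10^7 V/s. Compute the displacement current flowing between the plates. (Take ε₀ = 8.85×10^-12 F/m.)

3.08×10^-3 A

E = V/d so dE/dt = (dV/dt)/d = 1.419×10^10 V/(m·s), and I_d = ε₀ A dE/dt = (8.85×10^-12)(0.02449)(1.419×10^10) = 3.08×10^-3 A.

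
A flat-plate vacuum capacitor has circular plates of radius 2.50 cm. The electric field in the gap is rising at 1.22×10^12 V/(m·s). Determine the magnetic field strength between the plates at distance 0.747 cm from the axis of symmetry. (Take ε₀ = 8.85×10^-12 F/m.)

5.07×10^-8 T

Total displacement current: I_d = ε₀(πR²)(dE/dt) = (8.85×10^-12)(1.963×10^-3)(1.22×10^12) = 0.02119 A.
For r < R the Ampère–Maxwell law gives B(2πr) = μ₀ I_d (r²/R²), so B = μ₀ I_d r/(2πR²) = (4π×10^-7)(0.02119)(7.47×10^-3)/(2π·0.0250²) = 5.07×10^-8 T.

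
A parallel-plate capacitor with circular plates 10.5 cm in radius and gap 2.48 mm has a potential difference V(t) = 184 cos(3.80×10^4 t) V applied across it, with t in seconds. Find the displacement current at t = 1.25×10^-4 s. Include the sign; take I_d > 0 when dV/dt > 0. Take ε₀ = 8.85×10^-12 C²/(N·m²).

8.64×10^-4 A

dV/dt = (184)(3.80×10^4)·−sin(4.75) = 6.987×10^6 V/s.
I_d = C dV/dt with C = ε₀A/d = (8.85×10^-12)(0.03464)/(2.48×10^-3) = 1.236×10^-10 F, so I_d = (1.236×10^-10)(6.987×10^6) = 8.64×10^-4 A.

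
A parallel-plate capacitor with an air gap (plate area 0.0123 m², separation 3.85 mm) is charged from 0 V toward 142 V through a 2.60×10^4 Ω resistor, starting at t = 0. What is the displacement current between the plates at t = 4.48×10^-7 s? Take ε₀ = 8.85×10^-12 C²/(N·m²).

C = ε₀A/d = (8.85×10^-12)(0.0123)/(3.85×10^-3) = 2.827×10^-11 F and τ = RC = 7.350×10^-7 s. I_d in the gap equals the RC charging current.
I_d(t) = (V₀/R) e^(−t/τ) = 5.462×10^-3 · e^(−0.6095) = 2.97×10^-3 A.

2.97×10^-3 A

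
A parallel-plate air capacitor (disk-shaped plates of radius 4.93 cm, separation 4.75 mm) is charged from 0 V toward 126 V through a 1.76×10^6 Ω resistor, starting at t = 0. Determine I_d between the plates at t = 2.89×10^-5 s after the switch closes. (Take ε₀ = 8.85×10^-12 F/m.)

2.26×10^-5 A

C = ε₀A/d = (8.85×10^-12)(7.636×10^-3)/(4.75×10^-3) = 1.423×10^-11 F and τ = RC = 2.504×10^-5 s. I_d in the gap equals the RC charging current.
I_d(t) = (V₀/R) e^(−t/τ) = 7.159×10^-5 · e^(−1.154) = 2.26×10^-5 A.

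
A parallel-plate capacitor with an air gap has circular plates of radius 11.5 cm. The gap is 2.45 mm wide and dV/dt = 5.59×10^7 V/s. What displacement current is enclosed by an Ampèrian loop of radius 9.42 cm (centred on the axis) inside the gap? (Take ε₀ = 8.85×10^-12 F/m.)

5.63×10^-3 A

With E = V/d, dE/dt = 2.282×10^10 V/(m·s) and πR² = 0.04155 m², giving I_d = ε₀ πR² dE/dt = 8.391×10^-3 A.
Since J_d is uniform, the enclosed fraction is (r/R)² = 0.6710, giving I_d,enc = 5.63×10^-3 A.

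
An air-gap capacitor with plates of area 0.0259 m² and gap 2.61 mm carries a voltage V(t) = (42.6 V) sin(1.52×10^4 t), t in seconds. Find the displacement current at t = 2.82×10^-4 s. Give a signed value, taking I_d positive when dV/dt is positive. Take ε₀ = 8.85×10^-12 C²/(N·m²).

-2.35×10^-5 A

dE/dt = (V₀ω/d)·cos(ωt) with ωt = 4.2864 rad: (42.6)(1.52×10^4)(-0.4132)/(2.61×10^-3) = -1.025×10^8 V/(m·s).
I_d = ε₀ A dE/dt = (8.85×10^-12)(0.0259)(-1.025×10^8) = -2.35×10^-5 A.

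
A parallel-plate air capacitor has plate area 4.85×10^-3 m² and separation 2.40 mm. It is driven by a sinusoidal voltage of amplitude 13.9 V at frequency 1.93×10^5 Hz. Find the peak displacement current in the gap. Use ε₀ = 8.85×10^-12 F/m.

3.01×10^-4 A

The displacement current equals the conduction current C dV/dt, which peaks at C V₀ ω.
With C = ε₀A/d = (8.85×10^-12)(4.85×10^-3)/(2.40×10^-3) = 1.788×10^-11 F and ω = 2πf = 1.213×10^6 rad/s, I_d,max = (1.788×10^-11)(13.9)(1.213×10^6) = 3.01×10^-4 A.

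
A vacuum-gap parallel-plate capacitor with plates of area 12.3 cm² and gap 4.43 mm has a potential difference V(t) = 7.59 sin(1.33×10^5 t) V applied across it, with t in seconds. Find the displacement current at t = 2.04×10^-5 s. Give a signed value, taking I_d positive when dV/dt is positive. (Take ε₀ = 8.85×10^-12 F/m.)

-2.26×10^-6 A

dE/dt = (V₀ω/d)·cos(ωt) with ωt = 2.7132 rad: (7.59)(1.33×10^5)(-0.9096)/(4.43×10^-3) = -2.073×10^8 V/(m·s).
I_d = ε₀ A dE/dt = (8.85×10^-12)(1.23×10^-3)(-2.073×10^8) = -2.26×10^-6 A.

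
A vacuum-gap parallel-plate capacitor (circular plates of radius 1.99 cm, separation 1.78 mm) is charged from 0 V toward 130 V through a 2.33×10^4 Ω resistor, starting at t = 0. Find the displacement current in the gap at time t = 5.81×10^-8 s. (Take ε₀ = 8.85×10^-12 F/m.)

3.73×10^-3 A

With C = ε₀A/d = (8.85×10^-12)(1.244×10^-3)/(1.78×10^-3) = 6.185×10^-12 F, the time constant is τ = RC = 1.441×10^-7 s, so t/τ = 0.4032 and e^(−t/τ) = 0.6682.
I_d = I_cond = (V₀/R) e^(−t/τ) = (5.579×10^-3)(0.6682) = 3.73×10^-3 A.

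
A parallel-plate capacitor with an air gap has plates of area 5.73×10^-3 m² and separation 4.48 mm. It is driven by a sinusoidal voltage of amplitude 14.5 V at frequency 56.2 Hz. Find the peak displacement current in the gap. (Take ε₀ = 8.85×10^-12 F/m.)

5.80×10^-8 A

(dE/dt)_max = V₀ω/d = 1.143×10^6 V/(m·s); ω = 2πf = 353.1 rad/s.
I_d,max = ε₀ A (dE/dt)_max = (8.85×10^-12)(5.73×10^-3)(1.143×10^6) = 5.80×10^-8 A.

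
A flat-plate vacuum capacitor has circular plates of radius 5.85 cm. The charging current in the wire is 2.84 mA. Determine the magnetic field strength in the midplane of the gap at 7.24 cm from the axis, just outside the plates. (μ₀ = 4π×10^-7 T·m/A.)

7.85×10^-9 T

No conduction current crosses the gap, so I_d there equals the 2.84×10^-3 A in the leads.
For r ≥ R the full I_d is enclosed: B = μ₀ I_d/(2πr) = (4π×10^-7)(2.84×10^-3)/(2π·0.0724) = 7.85×10^-9 T.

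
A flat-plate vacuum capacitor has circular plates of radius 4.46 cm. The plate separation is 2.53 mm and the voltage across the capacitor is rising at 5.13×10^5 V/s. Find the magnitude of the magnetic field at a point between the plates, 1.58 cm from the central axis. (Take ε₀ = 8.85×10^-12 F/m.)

With E = V/d, dE/dt = 2.028×10^8 V/(m·s) and πR² = 6.249×10^-3 m², giving I_d = ε₀ πR² dE/dt = 1.122×10^-5 A.
An Ampèrian loop of radius r encloses a fraction (r/R)² of I_d. Then B·2πr = μ₀ I_d (r/R)², giving B = μ₀ I_d r/(2πR²) = 1.78×10^-11 T.

1.78×10^-11 T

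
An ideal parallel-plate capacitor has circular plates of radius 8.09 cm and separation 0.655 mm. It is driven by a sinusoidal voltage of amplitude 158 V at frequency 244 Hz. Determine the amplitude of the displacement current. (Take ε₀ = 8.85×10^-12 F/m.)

C = ε₀A/d = (8.85×10^-12)(0.02056)/(6.55×10^-4) = 2.778×10^-10 F; ω = 2πf = 1533 rad/s.
I_d = C dV/dt, so |I_d|_max = C V₀ ω = (2.778×10^-10)(158)(1533) = 6.73×10^-5 A.

6.73×10^-5 A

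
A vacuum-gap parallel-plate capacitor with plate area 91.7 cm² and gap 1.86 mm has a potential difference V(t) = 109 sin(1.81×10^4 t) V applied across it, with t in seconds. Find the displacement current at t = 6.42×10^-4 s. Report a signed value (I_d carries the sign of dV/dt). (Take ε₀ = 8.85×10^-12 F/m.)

5.03×10^-5 A

C = ε₀A/d = (8.85×10^-12)(9.17×10^-3)/(1.86×10^-3) = 4.363×10^-11 F. dV/dt = V₀ω·cos(ωt); at ωt = 11.6202 rad this factor is 0.5848.
I_d = C dV/dt = (4.363×10^-11)(109)(1.81×10^4)(0.5848) = 5.03×10^-5 A.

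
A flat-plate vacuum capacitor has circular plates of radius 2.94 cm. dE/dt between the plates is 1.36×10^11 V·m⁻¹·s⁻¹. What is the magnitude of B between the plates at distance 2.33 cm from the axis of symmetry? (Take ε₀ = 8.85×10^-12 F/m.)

1.76×10^-8 T

Through the whole plate area (πR² = 2.715×10^-3 m²), I_d = ε₀ πR² dE/dt = 3.268×10^-3 A.
For r < R the Ampère–Maxwell law gives B(2πr) = μ₀ I_d (r²/R²), so B = μ₀ I_d r/(2πR²) = (4π×10^-7)(3.268×10^-3)(0.0233)/(2π·0.0294²) = 1.76×10^-8 T.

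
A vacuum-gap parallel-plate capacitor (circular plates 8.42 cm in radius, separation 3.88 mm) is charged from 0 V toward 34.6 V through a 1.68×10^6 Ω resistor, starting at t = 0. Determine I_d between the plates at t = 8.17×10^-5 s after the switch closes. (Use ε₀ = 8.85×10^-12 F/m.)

7.91×10^-6 A

C = ε₀A/d = (8.85×10^-12)(0.02227)/(3.88×10^-3) = 5.080×10^-11 F and τ = RC = 8.534×10^-5 s. I_d in the gap equals the RC charging current.
I_d(t) = (V₀/R) e^(−t/τ) = 2.060×10^-5 · e^(−0.9573) = 7.91×10^-6 A.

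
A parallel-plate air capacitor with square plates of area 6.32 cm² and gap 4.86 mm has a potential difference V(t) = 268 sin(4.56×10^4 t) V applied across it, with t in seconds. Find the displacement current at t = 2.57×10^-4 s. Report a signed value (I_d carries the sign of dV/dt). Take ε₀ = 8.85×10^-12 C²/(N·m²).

9.31×10^-6 A

C = ε₀A/d = (8.85×10^-12)(6.32×10^-4)/(4.86×10^-3) = 1.151×10^-12 F. dV/dt = V₀ω·cos(ωt); at ωt = 11.7192 rad this factor is 0.6621.
I_d = C dV/dt = (1.151×10^-12)(268)(4.56×10^4)(0.6621) = 9.31×10^-6 A.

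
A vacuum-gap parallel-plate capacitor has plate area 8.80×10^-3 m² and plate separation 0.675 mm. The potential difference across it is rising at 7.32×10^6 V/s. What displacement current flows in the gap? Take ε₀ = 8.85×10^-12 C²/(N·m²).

8.45×10^-4 A

The displacement current equals the charging current C dV/dt. With C = ε₀A/d = (8.85×10^-12)(8.80×10^-3)/(6.75×10^-4) = 1.154×10^-10 F, I_d = (1.154×10^-10)(7.32×10^6) = 8.45×10^-4 A.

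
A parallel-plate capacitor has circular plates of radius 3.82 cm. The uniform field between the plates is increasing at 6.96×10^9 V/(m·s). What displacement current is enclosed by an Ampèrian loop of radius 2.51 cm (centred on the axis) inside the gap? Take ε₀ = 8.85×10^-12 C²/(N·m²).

1.22×10^-4 A

Through the whole plate area (πR² = 4.584×10^-3 m²), I_d = ε₀ πR² dE/dt = 2.824×10^-4 A.
Since J_d is uniform, the enclosed fraction is (r/R)² = 0.4317, giving I_d,enc = 1.22×10^-4 A.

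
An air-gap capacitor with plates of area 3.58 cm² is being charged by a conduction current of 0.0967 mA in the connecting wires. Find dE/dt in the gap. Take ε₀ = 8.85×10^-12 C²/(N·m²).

The displacement current between the plates equals the conduction current, I_d = 0.0967 mA.
Since I_d = ε₀ A dE/dt, dE/dt = I_d/(ε₀A) = (9.67×10^-5)/((8.85×10^-12)(3.58×10^-4)) = 3.05×10^10 V/(m·s).

3.05×10^10 V/(m·s)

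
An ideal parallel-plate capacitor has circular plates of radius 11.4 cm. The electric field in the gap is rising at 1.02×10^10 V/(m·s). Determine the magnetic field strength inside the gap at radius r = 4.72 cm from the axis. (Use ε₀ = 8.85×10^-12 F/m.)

Total displacement current: I_d = ε₀(πR²)(dE/dt) = (8.85×10^-12)(0.04083)(1.02×10^10) = 3.686×10^-3 A.
For r < R the Ampère–Maxwell law gives B(2πr) = μ₀ I_d (r²/R²), so B = μ₀ I_d r/(2πR²) = (4π×10^-7)(3.686×10^-3)(0.0472)/(2π·0.114²) = 2.68×10^-9 T.

2.68×10^-9 T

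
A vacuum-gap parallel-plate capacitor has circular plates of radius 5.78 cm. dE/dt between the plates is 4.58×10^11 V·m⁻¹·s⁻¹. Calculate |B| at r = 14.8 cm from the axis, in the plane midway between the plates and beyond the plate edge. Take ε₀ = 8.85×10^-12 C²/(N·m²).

Total displacement current: I_d = ε₀(πR²)(dE/dt) = (8.85×10^-12)(0.01050)(4.58×10^11) = 0.04256 A.
Outside the plates the loop encloses all of I_d, so B·2πr = μ₀ I_d and B = 5.75×10^-8 T.

5.75×10^-8 T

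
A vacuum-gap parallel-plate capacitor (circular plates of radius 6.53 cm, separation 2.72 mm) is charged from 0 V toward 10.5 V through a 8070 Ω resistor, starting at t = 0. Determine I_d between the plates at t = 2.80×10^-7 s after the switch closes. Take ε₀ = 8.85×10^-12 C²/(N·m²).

With C = ε₀A/d = (8.85×10^-12)(0.01340)/(2.72×10^-3) = 4.360×10^-11 F, the time constant is τ = RC = 3.519×10^-7 s, so t/τ = 0.7957 and e^(−t/τ) = 0.4513.
I_d = I_cond = (V₀/R) e^(−t/τ) = (1.301×10^-3)(0.4513) = 5.87×10^-4 A.

5.87×10^-4 A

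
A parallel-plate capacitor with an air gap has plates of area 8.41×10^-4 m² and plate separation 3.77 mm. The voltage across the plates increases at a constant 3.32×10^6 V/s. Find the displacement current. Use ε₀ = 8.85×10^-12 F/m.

6.55×10^-6 A

E = V/d so dE/dt = (dV/dt)/d = 8.806×10^8 V/(m·s), and I_d = ε₀ A dE/dt = (8.85×10^-12)(8.41×10^-4)(8.806×10^8) = 6.55×10^-6 A.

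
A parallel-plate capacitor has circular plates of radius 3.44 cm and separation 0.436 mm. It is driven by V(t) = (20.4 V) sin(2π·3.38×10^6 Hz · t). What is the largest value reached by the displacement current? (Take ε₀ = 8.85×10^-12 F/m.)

0.0327 A

The displacement current equals the conduction current C dV/dt, which peaks at C V₀ ω.
With C = ε₀A/d = (8.85×10^-12)(3.718×10^-3)/(4.36×10^-4) = 7.547×10^-11 F and ω = 2πf = 2.124×10^7 rad/s, I_d,max = (7.547×10^-11)(20.4)(2.124×10^7) = 0.0327 A.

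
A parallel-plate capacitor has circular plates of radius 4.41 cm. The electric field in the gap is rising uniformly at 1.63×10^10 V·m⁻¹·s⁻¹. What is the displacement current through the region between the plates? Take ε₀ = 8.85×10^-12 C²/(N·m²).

8.81×10^-4 A

The displacement current is ε₀ times dΦ_E/dt = ε₀ A dE/dt = (8.85×10^-12)(6.110×10^-3)(1.63×10^10) = 8.81×10^-4 A.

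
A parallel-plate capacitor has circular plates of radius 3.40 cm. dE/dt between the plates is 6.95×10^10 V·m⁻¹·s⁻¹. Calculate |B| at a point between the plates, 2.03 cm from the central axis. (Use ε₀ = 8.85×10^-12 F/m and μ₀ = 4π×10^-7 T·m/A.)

7.85×10^-9 T

Through the whole plate area (πR² = 3.632×10^-3 m²), I_d = ε₀ πR² dE/dt = 2.234×10^-3 A.
For r < R the Ampère–Maxwell law gives B(2πr) = μ₀ I_d (r²/R²), so B = μ₀ I_d r/(2πR²) = (4π×10^-7)(2.234×10^-3)(0.0203)/(2π·0.0340²) = 7.85×10^-9 T.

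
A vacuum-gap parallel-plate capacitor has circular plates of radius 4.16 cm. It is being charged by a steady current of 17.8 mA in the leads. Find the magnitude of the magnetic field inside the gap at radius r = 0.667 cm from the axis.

By continuity the displacement current in the gap matches the conduction current: I_d = 0.0178 A.
An Ampèrian loop of radius r encloses a fraction (r/R)² of I_d. Then B·2πr = μ₀ I_d (r/R)², giving B = μ₀ I_d r/(2πR²) = 1.37×10^-8 T.

1.37×10^-8 T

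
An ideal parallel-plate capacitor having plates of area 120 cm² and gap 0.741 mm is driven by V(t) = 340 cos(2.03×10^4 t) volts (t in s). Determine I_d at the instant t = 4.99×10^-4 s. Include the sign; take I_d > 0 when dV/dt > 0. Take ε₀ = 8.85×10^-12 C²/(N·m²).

dE/dt = (V₀ω/d)·−sin(ωt) with ωt = 10.1297 rad: (340)(2.03×10^4)(0.6480)/(7.41×10^-4) = 6.036×10^9 V/(m·s).
I_d = ε₀ A dE/dt = (8.85×10^-12)(0.0120)(6.036×10^9) = 6.41×10^-4 A.

6.41×10^-4 A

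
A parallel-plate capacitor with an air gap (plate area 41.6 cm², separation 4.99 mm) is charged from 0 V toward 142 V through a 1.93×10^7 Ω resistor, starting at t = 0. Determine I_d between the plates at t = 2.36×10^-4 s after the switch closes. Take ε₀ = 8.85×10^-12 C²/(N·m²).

1.40×10^-6 A

C = ε₀A/d = (8.85×10^-12)(4.16×10^-3)/(4.99×10^-3) = 7.378×10^-12 F and τ = RC = 1.424×10^-4 s. I_d in the gap equals the RC charging current.
I_d(t) = (V₀/R) e^(−t/τ) = 7.358×10^-6 · e^(−1.657) = 1.40×10^-6 A.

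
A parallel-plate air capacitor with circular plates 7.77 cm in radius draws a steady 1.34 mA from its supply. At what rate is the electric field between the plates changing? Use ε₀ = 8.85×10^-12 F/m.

7.98×10^9 V/(m·s)

By continuity, I_d in the gap equals the 1.34 mA flowing in the wire.
Since I_d = ε₀ A dE/dt, dE/dt = I_d/(ε₀A) = (1.34×10^-3)/((8.85×10^-12)(0.01897)) = 7.98×10^9 V/(m·s).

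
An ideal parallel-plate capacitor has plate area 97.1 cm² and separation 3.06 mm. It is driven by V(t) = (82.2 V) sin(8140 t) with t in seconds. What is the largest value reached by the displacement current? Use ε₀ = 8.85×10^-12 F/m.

1.88×10^-5 A

C = ε₀A/d = (8.85×10^-12)(9.71×10^-3)/(3.06×10^-3) = 2.808×10^-11 F; ω = 8140 rad/s.
I_d = C dV/dt, so |I_d|_max = C V₀ ω = (2.808×10^-11)(82.2)(8140) = 1.88×10^-5 A.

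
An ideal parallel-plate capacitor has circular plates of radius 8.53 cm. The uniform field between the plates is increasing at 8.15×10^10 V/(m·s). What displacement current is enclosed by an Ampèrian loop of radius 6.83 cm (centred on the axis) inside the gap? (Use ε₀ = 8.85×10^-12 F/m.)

I_d = ε₀ dΦ_E/dt = ε₀ πR² (dE/dt) = (8.85×10^-12)(0.02286)(8.15×10^10) = 0.01649 A through the full plate area.
The field is uniform, so I_d,enc = I_d (r/R)² = (0.01649)(6.83/8.53)² = 0.0106 A.

0.0106 A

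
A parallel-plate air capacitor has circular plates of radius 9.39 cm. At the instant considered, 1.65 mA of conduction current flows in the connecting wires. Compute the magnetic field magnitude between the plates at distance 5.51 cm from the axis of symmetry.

2.06×10^-9 T

Between the plates the displacement current equals the wire current: I_d = 1.65 mA = 1.65×10^-3 A.
∮B·dl = μ₀ I_d,enc with I_d,enc = I_d r²/R² = 5.681×10^-4 A; so B = μ₀ I_d,enc/(2πr) = 2.06×10^-9 T.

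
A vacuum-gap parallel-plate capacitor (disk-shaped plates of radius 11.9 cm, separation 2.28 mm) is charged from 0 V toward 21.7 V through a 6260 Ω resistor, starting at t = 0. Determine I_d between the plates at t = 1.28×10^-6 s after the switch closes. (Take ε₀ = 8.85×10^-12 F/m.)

1.06×10^-3 A

With C = ε₀A/d = (8.85×10^-12)(0.04449)/(2.28×10^-3) = 1.727×10^-10 F, the time constant is τ = RC = 1.081×10^-6 s, so t/τ = 1.184 and e^(−t/τ) = 0.3061.
I_d = I_cond = (V₀/R) e^(−t/τ) = (3.466×10^-3)(0.3061) = 1.06×10^-3 A.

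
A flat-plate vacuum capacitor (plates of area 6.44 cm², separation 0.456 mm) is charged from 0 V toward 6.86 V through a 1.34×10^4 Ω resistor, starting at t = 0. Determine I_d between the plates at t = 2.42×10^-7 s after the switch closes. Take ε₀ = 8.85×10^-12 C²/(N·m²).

1.21×10^-4 A

C = ε₀A/d = (8.85×10^-12)(6.44×10^-4)/(4.56×10^-4) = 1.250×10^-11 F and τ = RC = 1.675×10^-7 s. I_d in the gap equals the RC charging current.
I_d(t) = (V₀/R) e^(−t/τ) = 5.119×10^-4 · e^(−1.445) = 1.21×10^-4 A.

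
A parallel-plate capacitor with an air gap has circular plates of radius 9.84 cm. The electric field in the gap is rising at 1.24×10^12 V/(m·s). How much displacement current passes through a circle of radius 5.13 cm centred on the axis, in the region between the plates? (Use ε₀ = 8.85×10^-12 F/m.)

Through the whole plate area (πR² = 0.03042 m²), I_d = ε₀ πR² dE/dt = 0.3338 A.
The field is uniform, so I_d,enc = I_d (r/R)² = (0.3338)(5.13/9.84)² = 0.0907 A.

0.0907 A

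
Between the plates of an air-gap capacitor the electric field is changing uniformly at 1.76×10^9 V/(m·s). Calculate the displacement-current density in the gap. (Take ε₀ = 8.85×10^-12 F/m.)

J_d = ε₀ dE/dt = (8.85×10^-12)(1.76×10^9) = 0.0156 A/m².

0.0156 A/m²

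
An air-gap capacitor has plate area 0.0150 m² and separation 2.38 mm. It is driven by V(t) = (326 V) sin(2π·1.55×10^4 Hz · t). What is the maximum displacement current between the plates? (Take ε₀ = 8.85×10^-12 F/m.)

1.77×10^-3 A

(dE/dt)_max = V₀ω/d = 1.334×10^10 V/(m·s); ω = 2πf = 9.739×10^4 rad/s.
I_d,max = ε₀ A (dE/dt)_max = (8.85×10^-12)(0.0150)(1.334×10^10) = 1.77×10^-3 A.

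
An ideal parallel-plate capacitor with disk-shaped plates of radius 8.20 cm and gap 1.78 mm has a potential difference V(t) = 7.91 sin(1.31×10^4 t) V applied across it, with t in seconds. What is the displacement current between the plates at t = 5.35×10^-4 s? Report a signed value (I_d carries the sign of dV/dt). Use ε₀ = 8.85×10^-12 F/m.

8.14×10^-6 A

dV/dt = (7.91)(1.31×10^4)·cos(7.0085) = 7.754×10^4 V/s.
I_d = C dV/dt with C = ε₀A/d = (8.85×10^-12)(0.02112)/(1.78×10^-3) = 1.050×10^-10 F, so I_d = (1.050×10^-10)(7.754×10^4) = 8.14×10^-6 A.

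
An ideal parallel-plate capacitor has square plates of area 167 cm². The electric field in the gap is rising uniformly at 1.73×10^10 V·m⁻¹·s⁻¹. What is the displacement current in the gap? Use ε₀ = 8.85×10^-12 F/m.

2.56×10^-3 A

With a uniform field, Φ_E = EA, so I_d = ε₀ A dE/dt = 2.56×10^-3 A.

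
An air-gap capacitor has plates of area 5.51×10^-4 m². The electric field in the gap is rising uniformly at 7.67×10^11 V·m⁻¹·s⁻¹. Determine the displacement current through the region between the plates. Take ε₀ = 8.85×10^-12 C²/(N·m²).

The displacement current is ε₀ times dΦ_E/dt = ε₀ A dE/dt = (8.85×10^-12)(5.51×10^-4)(7.67×10^11) = 3.74×10^-3 A.

3.74×10^-3 A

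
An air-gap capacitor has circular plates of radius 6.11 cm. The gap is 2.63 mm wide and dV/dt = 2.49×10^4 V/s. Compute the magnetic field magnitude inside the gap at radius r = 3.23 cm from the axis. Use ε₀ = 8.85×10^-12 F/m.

1.70×10^-12 T

With E = V/d, dE/dt = 9.468×10^6 V/(m·s) and πR² = 0.01173 m², giving I_d = ε₀ πR² dE/dt = 9.829×10^-7 A.
∮B·dl = μ₀ I_d,enc with I_d,enc = I_d r²/R² = 2.747×10^-7 A; so B = μ₀ I_d,enc/(2πr) = 1.70×10^-12 T.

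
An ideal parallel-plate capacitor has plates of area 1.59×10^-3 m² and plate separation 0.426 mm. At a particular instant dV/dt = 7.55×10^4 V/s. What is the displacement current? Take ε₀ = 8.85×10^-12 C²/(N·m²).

E = V/d so dE/dt = (dV/dt)/d = 1.772×10^8 V/(m·s), and I_d = ε₀ A dE/dt = (8.85×10^-12)(1.59×10^-3)(1.772×10^8) = 2.49×10^-6 A.

2.49×10^-6 A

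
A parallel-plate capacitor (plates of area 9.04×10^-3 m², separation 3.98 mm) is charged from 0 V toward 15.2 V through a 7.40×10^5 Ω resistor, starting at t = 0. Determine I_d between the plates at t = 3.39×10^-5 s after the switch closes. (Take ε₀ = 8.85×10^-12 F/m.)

2.10×10^-6 A

C = ε₀A/d = (8.85×10^-12)(9.04×10^-3)/(3.98×10^-3) = 2.010×10^-11 F and τ = RC = 1.487×10^-5 s. I_d in the gap equals the RC charging current.
I_d(t) = (V₀/R) e^(−t/τ) = 2.054×10^-5 · e^(−2.280) = 2.10×10^-6 A.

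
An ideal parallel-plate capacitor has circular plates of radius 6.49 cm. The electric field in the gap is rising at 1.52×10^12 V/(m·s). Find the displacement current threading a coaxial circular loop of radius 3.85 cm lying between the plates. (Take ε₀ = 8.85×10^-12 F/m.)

I_d = ε₀ dΦ_E/dt = ε₀ πR² (dE/dt) = (8.85×10^-12)(0.01323)(1.52×10^12) = 0.1780 A through the full plate area.
The field is uniform, so I_d,enc = I_d (r/R)² = (0.1780)(3.85/6.49)² = 0.0626 A.

0.0626 A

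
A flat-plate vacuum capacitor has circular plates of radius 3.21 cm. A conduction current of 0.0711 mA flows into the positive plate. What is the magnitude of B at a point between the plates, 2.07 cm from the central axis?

2.86×10^-10 T

By continuity the displacement current in the gap matches the conduction current: I_d = 7.11×10^-5 A.
An Ampèrian loop of radius r encloses a fraction (r/R)² of I_d. Then B·2πr = μ₀ I_d (r/R)², giving B = μ₀ I_d r/(2πR²) = 2.86×10^-10 T.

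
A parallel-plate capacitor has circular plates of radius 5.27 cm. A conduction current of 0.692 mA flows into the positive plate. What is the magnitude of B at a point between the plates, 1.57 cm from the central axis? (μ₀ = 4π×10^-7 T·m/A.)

7.82×10^-10 T

Between the plates the displacement current equals the wire current: I_d = 0.692 mA = 6.92×10^-4 A.
An Ampèrian loop of radius r encloses a fraction (r/R)² of I_d. Then B·2πr = μ₀ I_d (r/R)², giving B = μ₀ I_d r/(2πR²) = 7.82×10^-10 T.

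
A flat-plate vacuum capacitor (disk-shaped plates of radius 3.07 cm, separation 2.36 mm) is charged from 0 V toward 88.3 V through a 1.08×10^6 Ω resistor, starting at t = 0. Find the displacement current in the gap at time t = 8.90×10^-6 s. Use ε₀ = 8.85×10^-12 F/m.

C = ε₀A/d = (8.85×10^-12)(2.961×10^-3)/(2.36×10^-3) = 1.110×10^-11 F, so τ = RC = 1.199×10^-5 s.
The conduction current is I(t) = (V₀/R) e^(−t/τ), and the displacement current between the plates equals it.
t/τ = 0.7423; I_d = (88.3/1.08×10^6) · e^(−0.7423) = (8.176×10^-5)(0.4760) = 3.89×10^-5 A.

3.89×10^-5 A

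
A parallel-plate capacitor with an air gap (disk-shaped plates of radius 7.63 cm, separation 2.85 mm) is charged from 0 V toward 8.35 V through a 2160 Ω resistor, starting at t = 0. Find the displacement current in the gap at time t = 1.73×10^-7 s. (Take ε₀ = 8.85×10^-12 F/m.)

C = ε₀A/d = (8.85×10^-12)(0.01829)/(2.85×10^-3) = 5.680×10^-11 F, so τ = RC = 1.227×10^-7 s.
The conduction current is I(t) = (V₀/R) e^(−t/τ), and the displacement current between the plates equals it.
t/τ = 1.410; I_d = (8.35/2160) · e^(−1.410) = (3.866×10^-3)(0.2441) = 9.44×10^-4 A.

9.44×10^-4 A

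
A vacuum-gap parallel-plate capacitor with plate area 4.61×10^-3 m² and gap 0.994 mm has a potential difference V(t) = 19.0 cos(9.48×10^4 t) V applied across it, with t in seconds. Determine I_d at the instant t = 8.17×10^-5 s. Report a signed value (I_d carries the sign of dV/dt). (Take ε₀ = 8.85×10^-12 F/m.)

-7.35×10^-5 A

C = ε₀A/d = (8.85×10^-12)(4.61×10^-3)/(9.94×10^-4) = 4.104×10^-11 F. dV/dt = V₀ω·−sin(ωt); at ωt = 7.74516 rad this factor is -0.9941.
I_d = C dV/dt = (4.104×10^-11)(19.0)(9.48×10^4)(-0.9941) = -7.35×10^-5 A.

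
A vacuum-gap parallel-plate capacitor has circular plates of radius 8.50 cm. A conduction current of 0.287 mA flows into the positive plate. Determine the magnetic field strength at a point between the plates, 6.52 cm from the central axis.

By continuity the displacement current in the gap matches the conduction current: I_d = 2.87×10^-4 A.
An Ampèrian loop of radius r encloses a fraction (r/R)² of I_d. Then B·2πr = μ₀ I_d (r/R)², giving B = μ₀ I_d r/(2πR²) = 5.18×10^-10 T.

5.18×10^-10 T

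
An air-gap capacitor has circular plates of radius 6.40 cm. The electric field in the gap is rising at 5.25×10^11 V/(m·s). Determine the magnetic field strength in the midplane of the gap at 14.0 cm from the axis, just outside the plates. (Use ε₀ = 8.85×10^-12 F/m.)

I_d = ε₀ dΦ_E/dt = ε₀ πR² (dE/dt) = (8.85×10^-12)(0.01287)(5.25×10^11) = 0.05980 A through the full plate area.
For r ≥ R the full I_d is enclosed: B = μ₀ I_d/(2πr) = (4π×10^-7)(0.05980)/(2π·0.140) = 8.54×10^-8 T.

8.54×10^-8 T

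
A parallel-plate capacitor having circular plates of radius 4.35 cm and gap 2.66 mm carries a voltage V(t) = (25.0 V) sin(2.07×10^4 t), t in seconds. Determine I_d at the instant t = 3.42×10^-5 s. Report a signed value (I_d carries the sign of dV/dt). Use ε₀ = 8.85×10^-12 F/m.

7.78×10^-6 A

C = ε₀A/d = (8.85×10^-12)(5.945×10^-3)/(2.66×10^-3) = 1.978×10^-11 F. dV/dt = V₀ω·cos(ωt); at ωt = 0.70794 rad this factor is 0.7597.
I_d = C dV/dt = (1.978×10^-11)(25.0)(2.07×10^4)(0.7597) = 7.78×10^-6 A.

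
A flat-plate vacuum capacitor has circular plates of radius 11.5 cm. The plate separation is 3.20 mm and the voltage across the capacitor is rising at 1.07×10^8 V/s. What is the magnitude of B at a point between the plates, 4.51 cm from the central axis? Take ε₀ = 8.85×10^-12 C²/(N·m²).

With E = V/d, dE/dt = 3.344×10^10 V/(m·s) and πR² = 0.04155 m², giving I_d = ε₀ πR² dE/dt = 0.01230 A.
∮B·dl = μ₀ I_d,enc with I_d,enc = I_d r²/R² = 1.892×10^-3 A; so B = μ₀ I_d,enc/(2πr) = 8.39×10^-9 T.

8.39×10^-9 T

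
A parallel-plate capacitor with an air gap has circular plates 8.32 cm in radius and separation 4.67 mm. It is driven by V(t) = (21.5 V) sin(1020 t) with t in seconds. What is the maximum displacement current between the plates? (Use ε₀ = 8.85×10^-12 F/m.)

The displacement current equals the conduction current C dV/dt, which peaks at C V₀ ω.
With C = ε₀A/d = (8.85×10^-12)(0.02175)/(4.67×10^-3) = 4.122×10^-11 F and ω = 1020 rad/s, I_d,max = (4.122×10^-11)(21.5)(1020) = 9.04×10^-7 A.

9.04×10^-7 A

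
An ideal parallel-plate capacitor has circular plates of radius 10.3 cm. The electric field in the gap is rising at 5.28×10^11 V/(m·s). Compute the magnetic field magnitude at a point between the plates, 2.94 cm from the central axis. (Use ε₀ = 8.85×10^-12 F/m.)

8.63×10^-8 T

Through the whole plate area (πR² = 0.03333 m²), I_d = ε₀ πR² dE/dt = 0.1557 A.
∮B·dl = μ₀ I_d,enc with I_d,enc = I_d r²/R² = 0.01269 A; so B = μ₀ I_d,enc/(2πr) = 8.63×10^-8 T.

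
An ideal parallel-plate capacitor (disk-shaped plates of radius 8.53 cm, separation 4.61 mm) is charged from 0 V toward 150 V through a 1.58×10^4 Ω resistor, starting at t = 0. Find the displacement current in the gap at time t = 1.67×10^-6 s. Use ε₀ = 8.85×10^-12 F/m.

8.54×10^-4 A

C = ε₀A/d = (8.85×10^-12)(0.02286)/(4.61×10^-3) = 4.389×10^-11 F, so τ = RC = 6.935×10^-7 s.
The conduction current is I(t) = (V₀/R) e^(−t/τ), and the displacement current between the plates equals it.
t/τ = 2.408; I_d = (150/1.58×10^4) · e^(−2.408) = (9.494×10^-3)(0.09000) = 8.54×10^-4 A.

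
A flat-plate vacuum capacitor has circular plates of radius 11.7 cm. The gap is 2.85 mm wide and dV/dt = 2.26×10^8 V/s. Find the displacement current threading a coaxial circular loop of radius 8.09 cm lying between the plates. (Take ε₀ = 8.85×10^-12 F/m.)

0.0144 A

dE/dt = (dV/dt)/d = 7.930×10^10 V/(m·s); I_d = ε₀(πR²)(dE/dt) = (8.85×10^-12)(0.04301)(7.930×10^10) = 0.03018 A.
Through an area πr² the displacement current is I_d·(πr²/πR²) = I_d (r/R)² = 0.0144 A.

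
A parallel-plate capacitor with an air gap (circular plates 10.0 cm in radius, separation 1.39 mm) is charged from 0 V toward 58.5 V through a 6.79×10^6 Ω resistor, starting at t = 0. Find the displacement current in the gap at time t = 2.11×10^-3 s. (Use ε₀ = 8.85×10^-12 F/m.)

C = ε₀A/d = (8.85×10^-12)(0.03142)/(1.39×10^-3) = 2.000×10^-10 F, so τ = RC = 1.358×10^-3 s.
The conduction current is I(t) = (V₀/R) e^(−t/τ), and the displacement current between the plates equals it.
t/τ = 1.554; I_d = (58.5/6.79×10^6) · e^(−1.554) = (8.616×10^-6)(0.2114) = 1.82×10^-6 A.

1.82×10^-6 A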